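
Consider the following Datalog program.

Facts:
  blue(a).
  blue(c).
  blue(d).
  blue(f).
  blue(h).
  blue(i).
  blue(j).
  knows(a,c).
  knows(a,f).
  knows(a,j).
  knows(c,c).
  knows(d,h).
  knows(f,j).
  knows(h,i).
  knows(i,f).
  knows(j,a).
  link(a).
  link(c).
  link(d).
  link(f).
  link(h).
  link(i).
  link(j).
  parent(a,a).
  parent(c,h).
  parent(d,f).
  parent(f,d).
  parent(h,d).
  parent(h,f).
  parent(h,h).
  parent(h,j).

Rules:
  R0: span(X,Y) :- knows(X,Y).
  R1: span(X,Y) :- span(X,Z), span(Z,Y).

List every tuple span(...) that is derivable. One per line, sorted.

span(a,a)
span(a,c)
span(a,f)
span(a,j)
span(c,c)
span(d,a)
span(d,c)
span(d,f)
span(d,h)
span(d,i)
span(d,j)
span(f,a)
span(f,c)
span(f,f)
span(f,j)
span(h,a)
span(h,c)
span(h,f)
span(h,i)
span(h,j)
span(i,a)
span(i,c)
span(i,f)
span(i,j)
span(j,a)
span(j,c)
span(j,f)
span(j,j)

round 1: derive span(a,c) via R0 from knows(a,c)
round 1: derive span(a,f) via R0 from knows(a,f)
round 1: derive span(a,j) via R0 from knows(a,j)
round 1: derive span(c,c) via R0 from knows(c,c)
round 1: derive span(d,h) via R0 from knows(d,h)
round 1: derive span(f,j) via R0 from knows(f,j)
round 1: derive span(h,i) via R0 from knows(h,i)
round 1: derive span(i,f) via R0 from knows(i,f)
round 1: derive span(j,a) via R0 from knows(j,a)
round 2: derive span(a,a) via R1 from span(a,j), span(j,a)
round 2: derive span(d,i) via R1 from span(d,h), span(h,i)
round 2: derive span(f,a) via R1 from span(f,j), span(j,a)
round 2: derive span(h,f) via R1 from span(h,i), span(i,f)
round 2: derive span(i,j) via R1 from span(i,f), span(f,j)
round 2: derive span(j,c) via R1 from span(j,a), span(a,c)
round 2: derive span(j,f) via R1 from span(j,a), span(a,f)
round 2: derive span(j,j) via R1 from span(j,a), span(a,j)
round 3: derive span(d,f) via R1 from span(d,h), span(h,f)
round 3: derive span(d,j) via R1 from span(d,i), span(i,j)
round 3: derive span(f,c) via R1 from span(f,a), span(a,c)
round 3: derive span(f,f) via R1 from span(f,a), span(a,f)
round 3: derive span(h,a) via R1 from span(h,f), span(f,a)
round 3: derive span(h,j) via R1 from span(h,f), span(f,j)
round 3: derive span(i,a) via R1 from span(i,f), span(f,a)
round 3: derive span(i,c) via R1 from span(i,j), span(j,c)
round 4: derive span(d,a) via R1 from span(d,f), span(f,a)
round 4: derive span(d,c) via R1 from span(d,f), span(f,c)
round 4: derive span(h,c) via R1 from span(h,a), span(a,c)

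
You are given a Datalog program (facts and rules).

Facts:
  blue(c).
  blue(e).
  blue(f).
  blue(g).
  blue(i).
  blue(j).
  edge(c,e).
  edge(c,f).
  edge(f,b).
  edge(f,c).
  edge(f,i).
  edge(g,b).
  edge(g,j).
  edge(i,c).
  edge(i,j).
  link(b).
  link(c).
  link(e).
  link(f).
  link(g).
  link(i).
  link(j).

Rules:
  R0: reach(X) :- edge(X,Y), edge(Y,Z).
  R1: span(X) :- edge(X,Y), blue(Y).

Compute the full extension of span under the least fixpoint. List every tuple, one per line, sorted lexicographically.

span(c)
span(f)
span(g)
span(i)

round 1: derive span(c) via R1 from edge(c,e), blue(e)
round 1: derive span(f) via R1 from edge(f,c), blue(c)
round 1: derive span(g) via R1 from edge(g,j), blue(j)
round 1: derive span(i) via R1 from edge(i,c), blue(c)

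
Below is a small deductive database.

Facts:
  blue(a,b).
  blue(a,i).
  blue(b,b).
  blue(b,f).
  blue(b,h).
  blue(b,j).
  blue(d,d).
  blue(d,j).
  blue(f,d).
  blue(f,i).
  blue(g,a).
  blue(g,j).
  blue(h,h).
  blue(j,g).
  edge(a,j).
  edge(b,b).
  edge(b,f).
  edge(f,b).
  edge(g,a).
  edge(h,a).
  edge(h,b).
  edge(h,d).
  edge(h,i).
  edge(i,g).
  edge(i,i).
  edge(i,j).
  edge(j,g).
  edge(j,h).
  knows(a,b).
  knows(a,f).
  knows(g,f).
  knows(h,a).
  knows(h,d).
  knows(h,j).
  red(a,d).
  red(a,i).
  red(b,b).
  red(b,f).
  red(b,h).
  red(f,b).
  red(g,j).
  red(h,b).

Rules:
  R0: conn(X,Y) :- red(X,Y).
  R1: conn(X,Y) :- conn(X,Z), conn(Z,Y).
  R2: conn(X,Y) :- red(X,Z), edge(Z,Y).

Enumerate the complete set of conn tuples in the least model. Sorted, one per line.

conn(a,a)
conn(a,b)
conn(a,d)
conn(a,f)
conn(a,g)
conn(a,h)
conn(a,i)
conn(a,j)
conn(b,a)
conn(b,b)
conn(b,d)
conn(b,f)
conn(b,g)
conn(b,h)
conn(b,i)
conn(b,j)
conn(f,a)
conn(f,b)
conn(f,d)
conn(f,f)
conn(f,g)
conn(f,h)
conn(f,i)
conn(f,j)
conn(g,a)
conn(g,b)
conn(g,d)
conn(g,f)
conn(g,g)
conn(g,h)
conn(g,i)
conn(g,j)
conn(h,a)
conn(h,b)
conn(h,d)
conn(h,f)
conn(h,g)
conn(h,h)
conn(h,i)
conn(h,j)

round 1: derive conn(a,d) via R0 from red(a,d)
round 1: derive conn(a,i) via R0 from red(a,i)
round 1: derive conn(b,b) via R0 from red(b,b)
round 1: derive conn(b,f) via R0 from red(b,f)
round 1: derive conn(b,h) via R0 from red(b,h)
round 1: derive conn(f,b) via R0 from red(f,b)
round 1: derive conn(g,j) via R0 from red(g,j)
round 1: derive conn(h,b) via R0 from red(h,b)
round 1: derive conn(a,g) via R2 from red(a,i), edge(i,g)
round 1: derive conn(a,j) via R2 from red(a,i), edge(i,j)
round 1: derive conn(b,a) via R2 from red(b,h), edge(h,a)
round 1: derive conn(b,d) via R2 from red(b,h), edge(h,d)
round 1: derive conn(b,i) via R2 from red(b,h), edge(h,i)
round 1: derive conn(f,f) via R2 from red(f,b), edge(b,f)
round 1: derive conn(g,g) via R2 from red(g,j), edge(j,g)
round 1: derive conn(g,h) via R2 from red(g,j), edge(j,h)
round 1: derive conn(h,f) via R2 from red(h,b), edge(b,f)
round 2: derive conn(a,h) via R1 from conn(a,g), conn(g,h)
round 2: derive conn(b,g) via R1 from conn(b,a), conn(a,g)
round 2: derive conn(b,j) via R1 from conn(b,a), conn(a,j)
round 2: derive conn(f,a) via R1 from conn(f,b), conn(b,a)
round 2: derive conn(f,d) via R1 from conn(f,b), conn(b,d)
round 2: derive conn(f,h) via R1 from conn(f,b), conn(b,h)
round 2: derive conn(f,i) via R1 from conn(f,b), conn(b,i)
round 2: derive conn(g,b) via R1 from conn(g,h), conn(h,b)
round 2: derive conn(g,f) via R1 from conn(g,h), conn(h,f)
round 2: derive conn(h,a) via R1 from conn(h,b), conn(b,a)
round 2: derive conn(h,d) via R1 from conn(h,b), conn(b,d)
round 2: derive conn(h,h) via R1 from conn(h,b), conn(b,h)
round 2: derive conn(h,i) via R1 from conn(h,b), conn(b,i)
round 3: derive conn(a,a) via R1 from conn(a,h), conn(h,a)
round 3: derive conn(a,b) via R1 from conn(a,g), conn(g,b)
round 3: derive conn(a,f) via R1 from conn(a,g), conn(g,f)
round 3: derive conn(f,g) via R1 from conn(f,a), conn(a,g)
round 3: derive conn(f,j) via R1 from conn(f,a), conn(a,j)
round 3: derive conn(g,a) via R1 from conn(g,b), conn(b,a)
round 3: derive conn(g,d) via R1 from conn(g,b), conn(b,d)
round 3: derive conn(g,i) via R1 from conn(g,b), conn(b,i)
round 3: derive conn(h,g) via R1 from conn(h,a), conn(a,g)
round 3: derive conn(h,j) via R1 from conn(h,a), conn(a,j)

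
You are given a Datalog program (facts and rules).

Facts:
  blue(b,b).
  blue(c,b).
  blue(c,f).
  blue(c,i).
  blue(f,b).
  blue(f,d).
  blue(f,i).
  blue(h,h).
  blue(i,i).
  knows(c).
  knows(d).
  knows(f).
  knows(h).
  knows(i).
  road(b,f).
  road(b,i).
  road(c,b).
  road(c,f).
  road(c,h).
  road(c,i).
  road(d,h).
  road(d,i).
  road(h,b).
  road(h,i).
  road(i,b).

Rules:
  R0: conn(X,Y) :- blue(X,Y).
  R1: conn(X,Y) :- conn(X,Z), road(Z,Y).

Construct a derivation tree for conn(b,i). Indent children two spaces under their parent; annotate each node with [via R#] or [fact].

round 1: derive conn(b,b) via R0 from blue(b,b)
round 1: derive conn(c,b) via R0 from blue(c,b)
round 1: derive conn(c,f) via R0 from blue(c,f)
round 1: derive conn(c,i) via R0 from blue(c,i)
round 1: derive conn(f,b) via R0 from blue(f,b)
round 1: derive conn(f,d) via R0 from blue(f,d)
round 1: derive conn(f,i) via R0 from blue(f,i)
round 1: derive conn(h,h) via R0 from blue(h,h)
round 1: derive conn(i,i) via R0 from blue(i,i)
round 2: derive conn(b,f) via R1 from conn(b,b), road(b,f)
round 2: derive conn(b,i) via R1 from conn(b,b), road(b,i)
round 2: derive conn(f,f) via R1 from conn(f,b), road(b,f)
round 2: derive conn(f,h) via R1 from conn(f,d), road(d,h)
round 2: derive conn(h,b) via R1 from conn(h,h), road(h,b)
round 2: derive conn(h,i) via R1 from conn(h,h), road(h,i)
round 2: derive conn(i,b) via R1 from conn(i,i), road(i,b)
round 3: derive conn(h,f) via R1 from conn(h,b), road(b,f)
round 3: derive conn(i,f) via R1 from conn(i,b), road(b,f)

conn(b,i)  [via R1]
  conn(b,b)  [via R0]
    blue(b,b)  [fact]
  road(b,i)  [fact]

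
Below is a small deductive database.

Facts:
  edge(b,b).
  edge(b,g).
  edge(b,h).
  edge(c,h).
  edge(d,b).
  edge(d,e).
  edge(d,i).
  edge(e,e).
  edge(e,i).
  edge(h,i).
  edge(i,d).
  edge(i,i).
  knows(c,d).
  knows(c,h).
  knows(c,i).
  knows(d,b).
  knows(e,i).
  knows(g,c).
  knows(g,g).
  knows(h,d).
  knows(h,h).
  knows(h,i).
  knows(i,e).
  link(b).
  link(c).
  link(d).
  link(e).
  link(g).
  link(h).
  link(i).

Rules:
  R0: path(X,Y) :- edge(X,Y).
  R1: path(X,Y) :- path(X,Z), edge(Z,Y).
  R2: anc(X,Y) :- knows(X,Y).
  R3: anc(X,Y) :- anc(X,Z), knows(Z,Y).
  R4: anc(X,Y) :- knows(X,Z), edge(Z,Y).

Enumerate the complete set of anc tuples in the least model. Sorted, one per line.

round 1: derive anc(c,d) via R2 from knows(c,d)
round 1: derive anc(c,h) via R2 from knows(c,h)
round 1: derive anc(c,i) via R2 from knows(c,i)
round 1: derive anc(d,b) via R2 from knows(d,b)
round 1: derive anc(e,i) via R2 from knows(e,i)
round 1: derive anc(g,c) via R2 from knows(g,c)
round 1: derive anc(g,g) via R2 from knows(g,g)
round 1: derive anc(h,d) via R2 from knows(h,d)
round 1: derive anc(h,h) via R2 from knows(h,h)
round 1: derive anc(h,i) via R2 from knows(h,i)
round 1: derive anc(i,e) via R2 from knows(i,e)
round 1: derive anc(c,b) via R4 from knows(c,d), edge(d,b)
round 1: derive anc(c,e) via R4 from knows(c,d), edge(d,e)
round 1: derive anc(d,g) via R4 from knows(d,b), edge(b,g)
round 1: derive anc(d,h) via R4 from knows(d,b), edge(b,h)
round 1: derive anc(e,d) via R4 from knows(e,i), edge(i,d)
round 1: derive anc(g,h) via R4 from knows(g,c), edge(c,h)
round 1: derive anc(h,b) via R4 from knows(h,d), edge(d,b)
round 1: derive anc(h,e) via R4 from knows(h,d), edge(d,e)
round 1: derive anc(i,i) via R4 from knows(i,e), edge(e,i)
round 2: derive anc(d,c) via R3 from anc(d,g), knows(g,c)
round 2: derive anc(d,d) via R3 from anc(d,h), knows(h,d)
round 2: derive anc(d,i) via R3 from anc(d,h), knows(h,i)
round 2: derive anc(e,b) via R3 from anc(e,d), knows(d,b)
round 2: derive anc(e,e) via R3 from anc(e,i), knows(i,e)
round 2: derive anc(g,d) via R3 from anc(g,c), knows(c,d)
round 2: derive anc(g,i) via R3 from anc(g,c), knows(c,i)
round 3: derive anc(d,e) via R3 from anc(d,i), knows(i,e)
round 3: derive anc(g,b) via R3 from anc(g,d), knows(d,b)
round 3: derive anc(g,e) via R3 from anc(g,i), knows(i,e)

anc(c,b)
anc(c,d)
anc(c,e)
anc(c,h)
anc(c,i)
anc(d,b)
anc(d,c)
anc(d,d)
anc(d,e)
anc(d,g)
anc(d,h)
anc(d,i)
anc(e,b)
anc(e,d)
anc(e,e)
anc(e,i)
anc(g,b)
anc(g,c)
anc(g,d)
anc(g,e)
anc(g,g)
anc(g,h)
anc(g,i)
anc(h,b)
anc(h,d)
anc(h,e)
anc(h,h)
anc(h,i)
anc(i,e)
anc(i,i)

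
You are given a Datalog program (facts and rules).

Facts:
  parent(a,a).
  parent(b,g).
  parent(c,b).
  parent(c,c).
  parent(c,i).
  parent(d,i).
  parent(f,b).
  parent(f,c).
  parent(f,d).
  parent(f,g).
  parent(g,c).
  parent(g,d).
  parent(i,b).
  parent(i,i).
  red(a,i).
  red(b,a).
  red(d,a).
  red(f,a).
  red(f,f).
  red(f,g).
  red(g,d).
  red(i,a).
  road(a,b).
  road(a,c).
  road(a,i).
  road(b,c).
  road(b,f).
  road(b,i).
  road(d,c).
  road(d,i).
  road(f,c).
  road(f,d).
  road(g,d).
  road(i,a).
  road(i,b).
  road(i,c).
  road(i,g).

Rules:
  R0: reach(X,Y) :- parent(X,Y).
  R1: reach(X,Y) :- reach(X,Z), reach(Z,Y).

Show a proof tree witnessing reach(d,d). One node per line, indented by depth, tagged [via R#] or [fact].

reach(d,d)  [via R1]
  reach(d,b)  [via R1]
    reach(d,i)  [via R0]
      parent(d,i)  [fact]
    reach(i,b)  [via R0]
      parent(i,b)  [fact]
  reach(b,d)  [via R1]
    reach(b,g)  [via R0]
      parent(b,g)  [fact]
    reach(g,d)  [via R0]
      parent(g,d)  [fact]

round 1: derive reach(a,a) via R0 from parent(a,a)
round 1: derive reach(b,g) via R0 from parent(b,g)
round 1: derive reach(c,b) via R0 from parent(c,b)
round 1: derive reach(c,c) via R0 from parent(c,c)
round 1: derive reach(c,i) via R0 from parent(c,i)
round 1: derive reach(d,i) via R0 from parent(d,i)
round 1: derive reach(f,b) via R0 from parent(f,b)
round 1: derive reach(f,c) via R0 from parent(f,c)
round 1: derive reach(f,d) via R0 from parent(f,d)
round 1: derive reach(f,g) via R0 from parent(f,g)
round 1: derive reach(g,c) via R0 from parent(g,c)
round 1: derive reach(g,d) via R0 from parent(g,d)
round 1: derive reach(i,b) via R0 from parent(i,b)
round 1: derive reach(i,i) via R0 from parent(i,i)
round 2: derive reach(b,c) via R1 from reach(b,g), reach(g,c)
round 2: derive reach(b,d) via R1 from reach(b,g), reach(g,d)
round 2: derive reach(c,g) via R1 from reach(c,b), reach(b,g)
round 2: derive reach(d,b) via R1 from reach(d,i), reach(i,b)
round 2: derive reach(f,i) via R1 from reach(f,c), reach(c,i)
round 2: derive reach(g,b) via R1 from reach(g,c), reach(c,b)
round 2: derive reach(g,i) via R1 from reach(g,c), reach(c,i)
round 2: derive reach(i,g) via R1 from reach(i,b), reach(b,g)
round 3: derive reach(b,b) via R1 from reach(b,c), reach(c,b)
round 3: derive reach(b,i) via R1 from reach(b,c), reach(c,i)
round 3: derive reach(c,d) via R1 from reach(c,b), reach(b,d)
round 3: derive reach(d,c) via R1 from reach(d,b), reach(b,c)
round 3: derive reach(d,d) via R1 from reach(d,b), reach(b,d)
round 3: derive reach(d,g) via R1 from reach(d,b), reach(b,g)
round 3: derive reach(g,g) via R1 from reach(g,b), reach(b,g)
round 3: derive reach(i,c) via R1 from reach(i,b), reach(b,c)
round 3: derive reach(i,d) via R1 from reach(i,b), reach(b,d)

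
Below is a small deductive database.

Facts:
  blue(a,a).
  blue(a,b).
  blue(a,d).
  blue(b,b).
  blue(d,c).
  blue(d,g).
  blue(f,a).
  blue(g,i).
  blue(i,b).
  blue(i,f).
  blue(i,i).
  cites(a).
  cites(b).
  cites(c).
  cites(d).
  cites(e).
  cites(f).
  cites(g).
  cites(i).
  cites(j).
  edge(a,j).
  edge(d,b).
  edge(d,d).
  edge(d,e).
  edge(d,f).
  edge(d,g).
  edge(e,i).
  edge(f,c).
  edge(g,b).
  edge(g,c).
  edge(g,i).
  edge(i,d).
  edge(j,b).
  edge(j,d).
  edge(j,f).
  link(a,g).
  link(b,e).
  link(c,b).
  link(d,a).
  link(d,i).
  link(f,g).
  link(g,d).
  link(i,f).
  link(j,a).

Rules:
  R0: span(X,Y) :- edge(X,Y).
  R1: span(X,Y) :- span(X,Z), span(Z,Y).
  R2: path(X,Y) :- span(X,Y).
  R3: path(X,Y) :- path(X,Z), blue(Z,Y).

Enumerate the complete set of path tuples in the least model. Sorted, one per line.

round 1: derive span(a,j) via R0 from edge(a,j)
round 1: derive span(d,b) via R0 from edge(d,b)
round 1: derive span(d,d) via R0 from edge(d,d)
round 1: derive span(d,e) via R0 from edge(d,e)
round 1: derive span(d,f) via R0 from edge(d,f)
round 1: derive span(d,g) via R0 from edge(d,g)
round 1: derive span(e,i) via R0 from edge(e,i)
round 1: derive span(f,c) via R0 from edge(f,c)
round 1: derive span(g,b) via R0 from edge(g,b)
round 1: derive span(g,c) via R0 from edge(g,c)
round 1: derive span(g,i) via R0 from edge(g,i)
round 1: derive span(i,d) via R0 from edge(i,d)
round 1: derive span(j,b) via R0 from edge(j,b)
round 1: derive span(j,d) via R0 from edge(j,d)
round 1: derive span(j,f) via R0 from edge(j,f)
round 2: derive span(a,b) via R1 from span(a,j), span(j,b)
round 2: derive span(a,d) via R1 from span(a,j), span(j,d)
round 2: derive span(a,f) via R1 from span(a,j), span(j,f)
round 2: derive span(d,c) via R1 from span(d,f), span(f,c)
round 2: derive span(d,i) via R1 from span(d,e), span(e,i)
round 2: derive span(e,d) via R1 from span(e,i), span(i,d)
round 2: derive span(g,d) via R1 from span(g,i), span(i,d)
round 2: derive span(i,b) via R1 from span(i,d), span(d,b)
round 2: derive span(i,e) via R1 from span(i,d), span(d,e)
round 2: derive span(i,f) via R1 from span(i,d), span(d,f)
round 2: derive span(i,g) via R1 from span(i,d), span(d,g)
round 2: derive span(j,c) via R1 from span(j,f), span(f,c)
round 2: derive span(j,e) via R1 from span(j,d), span(d,e)
round 2: derive span(j,g) via R1 from span(j,d), span(d,g)
round 2: derive path(a,j) via R2 from span(a,j)
round 2: derive path(d,b) via R2 from span(d,b)
round 2: derive path(d,d) via R2 from span(d,d)
round 2: derive path(d,e) via R2 from span(d,e)
round 2: derive path(d,f) via R2 from span(d,f)
round 2: derive path(d,g) via R2 from span(d,g)
round 2: derive path(e,i) via R2 from span(e,i)
round 2: derive path(f,c) via R2 from span(f,c)
round 2: derive path(g,b) via R2 from span(g,b)
round 2: derive path(g,c) via R2 from span(g,c)
round 2: derive path(g,i) via R2 from span(g,i)
round 2: derive path(i,d) via R2 from span(i,d)
round 2: derive path(j,b) via R2 from span(j,b)
round 2: derive path(j,d) via R2 from span(j,d)
round 2: derive path(j,f) via R2 from span(j,f)
round 3: derive span(a,c) via R1 from span(a,d), span(d,c)
round 3: derive span(a,e) via R1 from span(a,d), span(d,e)
round 3: derive span(a,g) via R1 from span(a,d), span(d,g)
round 3: derive span(a,i) via R1 from span(a,d), span(d,i)
round 3: derive span(e,b) via R1 from span(e,d), span(d,b)
round 3: derive span(e,c) via R1 from span(e,d), span(d,c)
round 3: derive span(e,e) via R1 from span(e,d), span(d,e)
round 3: derive span(e,f) via R1 from span(e,d), span(d,f)
round 3: derive span(e,g) via R1 from span(e,d), span(d,g)
round 3: derive span(g,e) via R1 from span(g,d), span(d,e)
round 3: derive span(g,f) via R1 from span(g,d), span(d,f)
round 3: derive span(g,g) via R1 from span(g,d), span(d,g)
round 3: derive span(i,c) via R1 from span(i,d), span(d,c)
round 3: derive span(i,i) via R1 from span(i,d), span(d,i)
round 3: derive span(j,i) via R1 from span(j,d), span(d,i)
round 3: derive path(a,b) via R2 from span(a,b)
round 3: derive path(a,d) via R2 from span(a,d)
round 3: derive path(a,f) via R2 from span(a,f)
round 3: derive path(d,c) via R2 from span(d,c)
round 3: derive path(d,i) via R2 from span(d,i)
round 3: derive path(e,d) via R2 from span(e,d)
round 3: derive path(g,d) via R2 from span(g,d)
round 3: derive path(i,b) via R2 from span(i,b)
round 3: derive path(i,e) via R2 from span(i,e)
round 3: derive path(i,f) via R2 from span(i,f)
round 3: derive path(i,g) via R2 from span(i,g)
round 3: derive path(j,c) via R2 from span(j,c)
round 3: derive path(j,e) via R2 from span(j,e)
round 3: derive path(j,g) via R2 from span(j,g)
round 3: derive path(d,a) via R3 from path(d,f), blue(f,a)
round 3: derive path(e,b) via R3 from path(e,i), blue(i,b)
round 3: derive path(e,f) via R3 from path(e,i), blue(i,f)
round 3: derive path(g,f) via R3 from path(g,i), blue(i,f)
round 3: derive path(i,c) via R3 from path(i,d), blue(d,c)
round 3: derive path(j,a) via R3 from path(j,f), blue(f,a)
round 4: derive path(a,c) via R2 from span(a,c)
round 4: derive path(a,e) via R2 from span(a,e)
round 4: derive path(a,g) via R2 from span(a,g)
round 4: derive path(a,i) via R2 from span(a,i)
round 4: derive path(e,c) via R2 from span(e,c)
round 4: derive path(e,e) via R2 from span(e,e)
round 4: derive path(e,g) via R2 from span(e,g)
round 4: derive path(g,e) via R2 from span(g,e)
round 4: derive path(g,g) via R2 from span(g,g)
round 4: derive path(i,i) via R2 from span(i,i)
round 4: derive path(j,i) via R2 from span(j,i)
round 4: derive path(a,a) via R3 from path(a,f), blue(f,a)
round 4: derive path(e,a) via R3 from path(e,f), blue(f,a)
round 4: derive path(g,a) via R3 from path(g,f), blue(f,a)
round 4: derive path(i,a) via R3 from path(i,f), blue(f,a)

path(a,a)
path(a,b)
path(a,c)
path(a,d)
path(a,e)
path(a,f)
path(a,g)
path(a,i)
path(a,j)
path(d,a)
path(d,b)
path(d,c)
path(d,d)
path(d,e)
path(d,f)
path(d,g)
path(d,i)
path(e,a)
path(e,b)
path(e,c)
path(e,d)
path(e,e)
path(e,f)
path(e,g)
path(e,i)
path(f,c)
path(g,a)
path(g,b)
path(g,c)
path(g,d)
path(g,e)
path(g,f)
path(g,g)
path(g,i)
path(i,a)
path(i,b)
path(i,c)
path(i,d)
path(i,e)
path(i,f)
path(i,g)
path(i,i)
path(j,a)
path(j,b)
path(j,c)
path(j,d)
path(j,e)
path(j,f)
path(j,g)
path(j,i)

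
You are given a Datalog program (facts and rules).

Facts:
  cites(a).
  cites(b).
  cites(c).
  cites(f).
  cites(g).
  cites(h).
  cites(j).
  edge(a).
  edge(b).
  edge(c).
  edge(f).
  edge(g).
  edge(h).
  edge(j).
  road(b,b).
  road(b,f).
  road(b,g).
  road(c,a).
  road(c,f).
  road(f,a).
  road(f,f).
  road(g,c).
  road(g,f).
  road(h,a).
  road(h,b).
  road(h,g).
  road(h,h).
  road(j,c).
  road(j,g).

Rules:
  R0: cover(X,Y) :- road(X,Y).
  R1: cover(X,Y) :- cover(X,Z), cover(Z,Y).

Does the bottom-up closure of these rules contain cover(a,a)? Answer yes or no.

round 1: derive cover(b,b) via R0 from road(b,b)
round 1: derive cover(b,f) via R0 from road(b,f)
round 1: derive cover(b,g) via R0 from road(b,g)
round 1: derive cover(c,a) via R0 from road(c,a)
round 1: derive cover(c,f) via R0 from road(c,f)
round 1: derive cover(f,a) via R0 from road(f,a)
round 1: derive cover(f,f) via R0 from road(f,f)
round 1: derive cover(g,c) via R0 from road(g,c)
round 1: derive cover(g,f) via R0 from road(g,f)
round 1: derive cover(h,a) via R0 from road(h,a)
round 1: derive cover(h,b) via R0 from road(h,b)
round 1: derive cover(h,g) via R0 from road(h,g)
round 1: derive cover(h,h) via R0 from road(h,h)
round 1: derive cover(j,c) via R0 from road(j,c)
round 1: derive cover(j,g) via R0 from road(j,g)
round 2: derive cover(b,a) via R1 from cover(b,f), cover(f,a)
round 2: derive cover(b,c) via R1 from cover(b,g), cover(g,c)
round 2: derive cover(g,a) via R1 from cover(g,c), cover(c,a)
round 2: derive cover(h,c) via R1 from cover(h,g), cover(g,c)
round 2: derive cover(h,f) via R1 from cover(h,b), cover(b,f)
round 2: derive cover(j,a) via R1 from cover(j,c), cover(c,a)
round 2: derive cover(j,f) via R1 from cover(j,c), cover(c,f)

no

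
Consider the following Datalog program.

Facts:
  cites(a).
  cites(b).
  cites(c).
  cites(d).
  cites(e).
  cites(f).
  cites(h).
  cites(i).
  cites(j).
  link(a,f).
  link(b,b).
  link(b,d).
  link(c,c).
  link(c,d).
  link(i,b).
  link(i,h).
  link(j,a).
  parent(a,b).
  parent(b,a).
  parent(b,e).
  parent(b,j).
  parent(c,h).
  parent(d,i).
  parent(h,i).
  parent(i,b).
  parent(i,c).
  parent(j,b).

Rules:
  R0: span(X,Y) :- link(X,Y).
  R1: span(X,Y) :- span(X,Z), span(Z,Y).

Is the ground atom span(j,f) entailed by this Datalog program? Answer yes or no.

round 1: derive span(a,f) via R0 from link(a,f)
round 1: derive span(b,b) via R0 from link(b,b)
round 1: derive span(b,d) via R0 from link(b,d)
round 1: derive span(c,c) via R0 from link(c,c)
round 1: derive span(c,d) via R0 from link(c,d)
round 1: derive span(i,b) via R0 from link(i,b)
round 1: derive span(i,h) via R0 from link(i,h)
round 1: derive span(j,a) via R0 from link(j,a)
round 2: derive span(i,d) via R1 from span(i,b), span(b,d)
round 2: derive span(j,f) via R1 from span(j,a), span(a,f)

yes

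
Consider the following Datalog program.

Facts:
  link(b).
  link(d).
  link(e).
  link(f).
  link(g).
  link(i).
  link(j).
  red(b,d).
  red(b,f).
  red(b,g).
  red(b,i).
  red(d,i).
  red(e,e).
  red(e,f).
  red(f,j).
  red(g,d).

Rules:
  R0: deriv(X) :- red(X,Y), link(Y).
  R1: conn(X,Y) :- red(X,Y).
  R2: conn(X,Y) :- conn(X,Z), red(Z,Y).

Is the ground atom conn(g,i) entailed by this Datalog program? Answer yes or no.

yes

round 1: derive conn(b,d) via R1 from red(b,d)
round 1: derive conn(b,f) via R1 from red(b,f)
round 1: derive conn(b,g) via R1 from red(b,g)
round 1: derive conn(b,i) via R1 from red(b,i)
round 1: derive conn(d,i) via R1 from red(d,i)
round 1: derive conn(e,e) via R1 from red(e,e)
round 1: derive conn(e,f) via R1 from red(e,f)
round 1: derive conn(f,j) via R1 from red(f,j)
round 1: derive conn(g,d) via R1 from red(g,d)
round 2: derive conn(b,j) via R2 from conn(b,f), red(f,j)
round 2: derive conn(e,j) via R2 from conn(e,f), red(f,j)
round 2: derive conn(g,i) via R2 from conn(g,d), red(d,i)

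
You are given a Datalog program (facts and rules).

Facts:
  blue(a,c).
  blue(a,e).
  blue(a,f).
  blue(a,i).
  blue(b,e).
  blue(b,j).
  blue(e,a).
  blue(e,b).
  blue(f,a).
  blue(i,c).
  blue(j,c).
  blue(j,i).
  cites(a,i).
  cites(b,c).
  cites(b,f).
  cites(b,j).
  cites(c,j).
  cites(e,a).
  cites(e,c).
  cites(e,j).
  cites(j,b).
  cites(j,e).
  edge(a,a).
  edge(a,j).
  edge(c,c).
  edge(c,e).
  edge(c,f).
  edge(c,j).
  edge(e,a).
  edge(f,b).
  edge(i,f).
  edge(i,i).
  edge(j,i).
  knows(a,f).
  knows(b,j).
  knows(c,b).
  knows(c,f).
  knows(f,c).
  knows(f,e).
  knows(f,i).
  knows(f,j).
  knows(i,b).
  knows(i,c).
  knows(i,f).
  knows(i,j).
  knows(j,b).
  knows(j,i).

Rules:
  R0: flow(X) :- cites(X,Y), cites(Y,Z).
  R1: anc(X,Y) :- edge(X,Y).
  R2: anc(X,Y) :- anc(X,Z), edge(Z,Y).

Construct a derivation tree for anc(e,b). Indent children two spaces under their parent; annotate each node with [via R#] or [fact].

round 1: derive anc(a,a) via R1 from edge(a,a)
round 1: derive anc(a,j) via R1 from edge(a,j)
round 1: derive anc(c,c) via R1 from edge(c,c)
round 1: derive anc(c,e) via R1 from edge(c,e)
round 1: derive anc(c,f) via R1 from edge(c,f)
round 1: derive anc(c,j) via R1 from edge(c,j)
round 1: derive anc(e,a) via R1 from edge(e,a)
round 1: derive anc(f,b) via R1 from edge(f,b)
round 1: derive anc(i,f) via R1 from edge(i,f)
round 1: derive anc(i,i) via R1 from edge(i,i)
round 1: derive anc(j,i) via R1 from edge(j,i)
round 2: derive anc(a,i) via R2 from anc(a,j), edge(j,i)
round 2: derive anc(c,a) via R2 from anc(c,e), edge(e,a)
round 2: derive anc(c,b) via R2 from anc(c,f), edge(f,b)
round 2: derive anc(c,i) via R2 from anc(c,j), edge(j,i)
round 2: derive anc(e,j) via R2 from anc(e,a), edge(a,j)
round 2: derive anc(i,b) via R2 from anc(i,f), edge(f,b)
round 2: derive anc(j,f) via R2 from anc(j,i), edge(i,f)
round 3: derive anc(a,f) via R2 from anc(a,i), edge(i,f)
round 3: derive anc(e,i) via R2 from anc(e,j), edge(j,i)
round 3: derive anc(j,b) via R2 from anc(j,f), edge(f,b)
round 4: derive anc(a,b) via R2 from anc(a,f), edge(f,b)
round 4: derive anc(e,f) via R2 from anc(e,i), edge(i,f)
round 5: derive anc(e,b) via R2 from anc(e,f), edge(f,b)

anc(e,b)  [via R2]
  anc(e,f)  [via R2]
    anc(e,i)  [via R2]
      anc(e,j)  [via R2]
        anc(e,a)  [via R1]
          edge(e,a)  [fact]
        edge(a,j)  [fact]
      edge(j,i)  [fact]
    edge(i,f)  [fact]
  edge(f,b)  [fact]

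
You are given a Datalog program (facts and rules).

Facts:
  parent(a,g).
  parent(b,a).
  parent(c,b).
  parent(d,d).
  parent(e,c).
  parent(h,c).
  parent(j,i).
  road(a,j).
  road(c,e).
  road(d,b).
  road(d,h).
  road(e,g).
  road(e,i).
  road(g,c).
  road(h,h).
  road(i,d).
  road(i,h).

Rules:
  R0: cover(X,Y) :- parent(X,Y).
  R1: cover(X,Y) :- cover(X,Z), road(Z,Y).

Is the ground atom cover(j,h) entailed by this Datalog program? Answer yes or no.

round 1: derive cover(a,g) via R0 from parent(a,g)
round 1: derive cover(b,a) via R0 from parent(b,a)
round 1: derive cover(c,b) via R0 from parent(c,b)
round 1: derive cover(d,d) via R0 from parent(d,d)
round 1: derive cover(e,c) via R0 from parent(e,c)
round 1: derive cover(h,c) via R0 from parent(h,c)
round 1: derive cover(j,i) via R0 from parent(j,i)
round 2: derive cover(a,c) via R1 from cover(a,g), road(g,c)
round 2: derive cover(b,j) via R1 from cover(b,a), road(a,j)
round 2: derive cover(d,b) via R1 from cover(d,d), road(d,b)
round 2: derive cover(d,h) via R1 from cover(d,d), road(d,h)
round 2: derive cover(e,e) via R1 from cover(e,c), road(c,e)
round 2: derive cover(h,e) via R1 from cover(h,c), road(c,e)
round 2: derive cover(j,d) via R1 from cover(j,i), road(i,d)
round 2: derive cover(j,h) via R1 from cover(j,i), road(i,h)
round 3: derive cover(a,e) via R1 from cover(a,c), road(c,e)
round 3: derive cover(e,g) via R1 from cover(e,e), road(e,g)
round 3: derive cover(e,i) via R1 from cover(e,e), road(e,i)
round 3: derive cover(h,g) via R1 from cover(h,e), road(e,g)
round 3: derive cover(h,i) via R1 from cover(h,e), road(e,i)
round 3: derive cover(j,b) via R1 from cover(j,d), road(d,b)
round 4: derive cover(a,i) via R1 from cover(a,e), road(e,i)
round 4: derive cover(e,d) via R1 from cover(e,i), road(i,d)
round 4: derive cover(e,h) via R1 from cover(e,i), road(i,h)
round 4: derive cover(h,d) via R1 from cover(h,i), road(i,d)
round 4: derive cover(h,h) via R1 from cover(h,i), road(i,h)
round 5: derive cover(a,d) via R1 from cover(a,i), road(i,d)
round 5: derive cover(a,h) via R1 from cover(a,i), road(i,h)
round 5: derive cover(e,b) via R1 from cover(e,d), road(d,b)
round 5: derive cover(h,b) via R1 from cover(h,d), road(d,b)
round 6: derive cover(a,b) via R1 from cover(a,d), road(d,b)

yes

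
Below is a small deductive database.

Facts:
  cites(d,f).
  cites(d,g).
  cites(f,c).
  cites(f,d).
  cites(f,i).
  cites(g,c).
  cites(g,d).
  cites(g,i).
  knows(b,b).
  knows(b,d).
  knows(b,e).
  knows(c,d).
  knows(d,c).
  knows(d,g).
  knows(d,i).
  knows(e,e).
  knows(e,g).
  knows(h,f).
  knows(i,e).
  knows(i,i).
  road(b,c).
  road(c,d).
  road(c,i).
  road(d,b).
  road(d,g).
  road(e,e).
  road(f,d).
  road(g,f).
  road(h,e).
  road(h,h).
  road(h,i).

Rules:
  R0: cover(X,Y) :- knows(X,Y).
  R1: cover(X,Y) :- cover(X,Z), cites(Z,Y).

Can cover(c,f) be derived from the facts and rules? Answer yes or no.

round 1: derive cover(b,b) via R0 from knows(b,b)
round 1: derive cover(b,d) via R0 from knows(b,d)
round 1: derive cover(b,e) via R0 from knows(b,e)
round 1: derive cover(c,d) via R0 from knows(c,d)
round 1: derive cover(d,c) via R0 from knows(d,c)
round 1: derive cover(d,g) via R0 from knows(d,g)
round 1: derive cover(d,i) via R0 from knows(d,i)
round 1: derive cover(e,e) via R0 from knows(e,e)
round 1: derive cover(e,g) via R0 from knows(e,g)
round 1: derive cover(h,f) via R0 from knows(h,f)
round 1: derive cover(i,e) via R0 from knows(i,e)
round 1: derive cover(i,i) via R0 from knows(i,i)
round 2: derive cover(b,f) via R1 from cover(b,d), cites(d,f)
round 2: derive cover(b,g) via R1 from cover(b,d), cites(d,g)
round 2: derive cover(c,f) via R1 from cover(c,d), cites(d,f)
round 2: derive cover(c,g) via R1 from cover(c,d), cites(d,g)
round 2: derive cover(d,d) via R1 from cover(d,g), cites(g,d)
round 2: derive cover(e,c) via R1 from cover(e,g), cites(g,c)
round 2: derive cover(e,d) via R1 from cover(e,g), cites(g,d)
round 2: derive cover(e,i) via R1 from cover(e,g), cites(g,i)
round 2: derive cover(h,c) via R1 from cover(h,f), cites(f,c)
round 2: derive cover(h,d) via R1 from cover(h,f), cites(f,d)
round 2: derive cover(h,i) via R1 from cover(h,f), cites(f,i)
round 3: derive cover(b,c) via R1 from cover(b,f), cites(f,c)
round 3: derive cover(b,i) via R1 from cover(b,f), cites(f,i)
round 3: derive cover(c,c) via R1 from cover(c,f), cites(f,c)
round 3: derive cover(c,i) via R1 from cover(c,f), cites(f,i)
round 3: derive cover(d,f) via R1 from cover(d,d), cites(d,f)
round 3: derive cover(e,f) via R1 from cover(e,d), cites(d,f)
round 3: derive cover(h,g) via R1 from cover(h,d), cites(d,g)

yes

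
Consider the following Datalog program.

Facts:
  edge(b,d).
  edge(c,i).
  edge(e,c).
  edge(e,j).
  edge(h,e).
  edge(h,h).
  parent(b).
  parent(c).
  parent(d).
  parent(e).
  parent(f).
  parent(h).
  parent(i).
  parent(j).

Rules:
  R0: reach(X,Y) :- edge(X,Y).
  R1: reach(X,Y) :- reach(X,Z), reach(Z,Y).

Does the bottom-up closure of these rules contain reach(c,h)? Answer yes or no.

round 1: derive reach(b,d) via R0 from edge(b,d)
round 1: derive reach(c,i) via R0 from edge(c,i)
round 1: derive reach(e,c) via R0 from edge(e,c)
round 1: derive reach(e,j) via R0 from edge(e,j)
round 1: derive reach(h,e) via R0 from edge(h,e)
round 1: derive reach(h,h) via R0 from edge(h,h)
round 2: derive reach(e,i) via R1 from reach(e,c), reach(c,i)
round 2: derive reach(h,c) via R1 from reach(h,e), reach(e,c)
round 2: derive reach(h,j) via R1 from reach(h,e), reach(e,j)
round 3: derive reach(h,i) via R1 from reach(h,c), reach(c,i)

no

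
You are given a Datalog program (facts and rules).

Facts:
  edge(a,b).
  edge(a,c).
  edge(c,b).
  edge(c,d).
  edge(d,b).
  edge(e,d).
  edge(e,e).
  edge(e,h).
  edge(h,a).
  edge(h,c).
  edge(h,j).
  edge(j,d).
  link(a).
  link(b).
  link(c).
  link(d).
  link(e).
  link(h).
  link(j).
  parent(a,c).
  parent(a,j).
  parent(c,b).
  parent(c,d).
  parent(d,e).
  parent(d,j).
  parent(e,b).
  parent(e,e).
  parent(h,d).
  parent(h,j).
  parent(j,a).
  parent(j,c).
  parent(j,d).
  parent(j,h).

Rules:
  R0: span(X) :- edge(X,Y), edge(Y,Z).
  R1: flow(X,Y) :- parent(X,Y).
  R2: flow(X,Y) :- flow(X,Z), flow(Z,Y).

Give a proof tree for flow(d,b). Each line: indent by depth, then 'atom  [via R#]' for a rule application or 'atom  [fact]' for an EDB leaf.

round 1: derive flow(a,c) via R1 from parent(a,c)
round 1: derive flow(a,j) via R1 from parent(a,j)
round 1: derive flow(c,b) via R1 from parent(c,b)
round 1: derive flow(c,d) via R1 from parent(c,d)
round 1: derive flow(d,e) via R1 from parent(d,e)
round 1: derive flow(d,j) via R1 from parent(d,j)
round 1: derive flow(e,b) via R1 from parent(e,b)
round 1: derive flow(e,e) via R1 from parent(e,e)
round 1: derive flow(h,d) via R1 from parent(h,d)
round 1: derive flow(h,j) via R1 from parent(h,j)
round 1: derive flow(j,a) via R1 from parent(j,a)
round 1: derive flow(j,c) via R1 from parent(j,c)
round 1: derive flow(j,d) via R1 from parent(j,d)
round 1: derive flow(j,h) via R1 from parent(j,h)
round 2: derive flow(a,a) via R2 from flow(a,j), flow(j,a)
round 2: derive flow(a,b) via R2 from flow(a,c), flow(c,b)
round 2: derive flow(a,d) via R2 from flow(a,c), flow(c,d)
round 2: derive flow(a,h) via R2 from flow(a,j), flow(j,h)
round 2: derive flow(c,e) via R2 from flow(c,d), flow(d,e)
round 2: derive flow(c,j) via R2 from flow(c,d), flow(d,j)
round 2: derive flow(d,a) via R2 from flow(d,j), flow(j,a)
round 2: derive flow(d,b) via R2 from flow(d,e), flow(e,b)
round 2: derive flow(d,c) via R2 from flow(d,j), flow(j,c)
round 2: derive flow(d,d) via R2 from flow(d,j), flow(j,d)
round 2: derive flow(d,h) via R2 from flow(d,j), flow(j,h)
round 2: derive flow(h,a) via R2 from flow(h,j), flow(j,a)
round 2: derive flow(h,c) via R2 from flow(h,j), flow(j,c)
round 2: derive flow(h,e) via R2 from flow(h,d), flow(d,e)
round 2: derive flow(h,h) via R2 from flow(h,j), flow(j,h)
round 2: derive flow(j,b) via R2 from flow(j,c), flow(c,b)
round 2: derive flow(j,e) via R2 from flow(j,d), flow(d,e)
round 2: derive flow(j,j) via R2 from flow(j,a), flow(a,j)
round 3: derive flow(a,e) via R2 from flow(a,c), flow(c,e)
round 3: derive flow(c,a) via R2 from flow(c,d), flow(d,a)
round 3: derive flow(c,c) via R2 from flow(c,d), flow(d,c)
round 3: derive flow(c,h) via R2 from flow(c,d), flow(d,h)
round 3: derive flow(h,b) via R2 from flow(h,a), flow(a,b)

flow(d,b)  [via R2]
  flow(d,e)  [via R1]
    parent(d,e)  [fact]
  flow(e,b)  [via R1]
    parent(e,b)  [fact]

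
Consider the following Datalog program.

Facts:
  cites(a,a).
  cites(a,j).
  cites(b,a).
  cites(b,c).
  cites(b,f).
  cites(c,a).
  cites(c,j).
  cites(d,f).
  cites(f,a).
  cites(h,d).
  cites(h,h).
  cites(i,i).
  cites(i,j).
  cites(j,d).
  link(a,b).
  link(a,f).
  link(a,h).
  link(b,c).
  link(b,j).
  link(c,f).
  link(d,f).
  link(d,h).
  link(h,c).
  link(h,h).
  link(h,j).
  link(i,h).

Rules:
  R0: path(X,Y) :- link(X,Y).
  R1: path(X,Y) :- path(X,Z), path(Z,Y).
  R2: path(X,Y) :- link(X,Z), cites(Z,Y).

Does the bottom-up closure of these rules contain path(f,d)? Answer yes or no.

no

round 1: derive path(a,b) via R0 from link(a,b)
round 1: derive path(a,f) via R0 from link(a,f)
round 1: derive path(a,h) via R0 from link(a,h)
round 1: derive path(b,c) via R0 from link(b,c)
round 1: derive path(b,j) via R0 from link(b,j)
round 1: derive path(c,f) via R0 from link(c,f)
round 1: derive path(d,f) via R0 from link(d,f)
round 1: derive path(d,h) via R0 from link(d,h)
round 1: derive path(h,c) via R0 from link(h,c)
round 1: derive path(h,h) via R0 from link(h,h)
round 1: derive path(h,j) via R0 from link(h,j)
round 1: derive path(i,h) via R0 from link(i,h)
round 1: derive path(a,a) via R2 from link(a,b), cites(b,a)
round 1: derive path(a,c) via R2 from link(a,b), cites(b,c)
round 1: derive path(a,d) via R2 from link(a,h), cites(h,d)
round 1: derive path(b,a) via R2 from link(b,c), cites(c,a)
round 1: derive path(b,d) via R2 from link(b,j), cites(j,d)
round 1: derive path(c,a) via R2 from link(c,f), cites(f,a)
round 1: derive path(d,a) via R2 from link(d,f), cites(f,a)
round 1: derive path(d,d) via R2 from link(d,h), cites(h,d)
round 1: derive path(h,a) via R2 from link(h,c), cites(c,a)
round 1: derive path(h,d) via R2 from link(h,h), cites(h,d)
round 1: derive path(i,d) via R2 from link(i,h), cites(h,d)
round 2: derive path(a,j) via R1 from path(a,b), path(b,j)
round 2: derive path(b,b) via R1 from path(b,a), path(a,b)
round 2: derive path(b,f) via R1 from path(b,a), path(a,f)
round 2: derive path(b,h) via R1 from path(b,a), path(a,h)
round 2: derive path(c,b) via R1 from path(c,a), path(a,b)
round 2: derive path(c,c) via R1 from path(c,a), path(a,c)
round 2: derive path(c,d) via R1 from path(c,a), path(a,d)
round 2: derive path(c,h) via R1 from path(c,a), path(a,h)
round 2: derive path(d,b) via R1 from path(d,a), path(a,b)
round 2: derive path(d,c) via R1 from path(d,a), path(a,c)
round 2: derive path(d,j) via R1 from path(d,h), path(h,j)
round 2: derive path(h,b) via R1 from path(h,a), path(a,b)
round 2: derive path(h,f) via R1 from path(h,a), path(a,f)
round 2: derive path(i,a) via R1 from path(i,d), path(d,a)
round 2: derive path(i,c) via R1 from path(i,h), path(h,c)
round 2: derive path(i,f) via R1 from path(i,d), path(d,f)
round 2: derive path(i,j) via R1 from path(i,h), path(h,j)
round 3: derive path(c,j) via R1 from path(c,a), path(a,j)
round 3: derive path(i,b) via R1 from path(i,a), path(a,b)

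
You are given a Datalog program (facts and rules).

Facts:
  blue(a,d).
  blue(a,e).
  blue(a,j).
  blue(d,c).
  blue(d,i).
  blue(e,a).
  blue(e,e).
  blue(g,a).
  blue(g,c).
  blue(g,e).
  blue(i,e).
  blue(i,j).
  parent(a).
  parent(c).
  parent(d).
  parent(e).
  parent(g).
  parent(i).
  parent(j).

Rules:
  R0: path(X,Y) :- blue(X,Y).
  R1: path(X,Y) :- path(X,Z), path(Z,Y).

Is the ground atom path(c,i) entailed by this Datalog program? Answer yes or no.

round 1: derive path(a,d) via R0 from blue(a,d)
round 1: derive path(a,e) via R0 from blue(a,e)
round 1: derive path(a,j) via R0 from blue(a,j)
round 1: derive path(d,c) via R0 from blue(d,c)
round 1: derive path(d,i) via R0 from blue(d,i)
round 1: derive path(e,a) via R0 from blue(e,a)
round 1: derive path(e,e) via R0 from blue(e,e)
round 1: derive path(g,a) via R0 from blue(g,a)
round 1: derive path(g,c) via R0 from blue(g,c)
round 1: derive path(g,e) via R0 from blue(g,e)
round 1: derive path(i,e) via R0 from blue(i,e)
round 1: derive path(i,j) via R0 from blue(i,j)
round 2: derive path(a,a) via R1 from path(a,e), path(e,a)
round 2: derive path(a,c) via R1 from path(a,d), path(d,c)
round 2: derive path(a,i) via R1 from path(a,d), path(d,i)
round 2: derive path(d,e) via R1 from path(d,i), path(i,e)
round 2: derive path(d,j) via R1 from path(d,i), path(i,j)
round 2: derive path(e,d) via R1 from path(e,a), path(a,d)
round 2: derive path(e,j) via R1 from path(e,a), path(a,j)
round 2: derive path(g,d) via R1 from path(g,a), path(a,d)
round 2: derive path(g,j) via R1 from path(g,a), path(a,j)
round 2: derive path(i,a) via R1 from path(i,e), path(e,a)
round 3: derive path(d,a) via R1 from path(d,e), path(e,a)
round 3: derive path(d,d) via R1 from path(d,e), path(e,d)
round 3: derive path(e,c) via R1 from path(e,a), path(a,c)
round 3: derive path(e,i) via R1 from path(e,a), path(a,i)
round 3: derive path(g,i) via R1 from path(g,a), path(a,i)
round 3: derive path(i,c) via R1 from path(i,a), path(a,c)
round 3: derive path(i,d) via R1 from path(i,a), path(a,d)
round 3: derive path(i,i) via R1 from path(i,a), path(a,i)

no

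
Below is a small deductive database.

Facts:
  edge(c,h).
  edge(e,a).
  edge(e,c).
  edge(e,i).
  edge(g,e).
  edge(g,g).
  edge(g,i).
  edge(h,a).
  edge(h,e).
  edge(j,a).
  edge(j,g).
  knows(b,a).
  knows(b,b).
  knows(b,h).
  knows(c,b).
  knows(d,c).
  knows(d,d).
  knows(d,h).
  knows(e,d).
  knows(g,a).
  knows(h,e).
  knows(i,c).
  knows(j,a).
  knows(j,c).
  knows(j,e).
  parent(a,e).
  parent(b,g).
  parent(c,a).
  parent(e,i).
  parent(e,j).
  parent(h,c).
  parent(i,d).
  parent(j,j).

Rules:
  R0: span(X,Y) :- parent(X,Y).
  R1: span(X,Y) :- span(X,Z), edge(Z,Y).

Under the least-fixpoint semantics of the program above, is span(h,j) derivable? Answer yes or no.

round 1: derive span(a,e) via R0 from parent(a,e)
round 1: derive span(b,g) via R0 from parent(b,g)
round 1: derive span(c,a) via R0 from parent(c,a)
round 1: derive span(e,i) via R0 from parent(e,i)
round 1: derive span(e,j) via R0 from parent(e,j)
round 1: derive span(h,c) via R0 from parent(h,c)
round 1: derive span(i,d) via R0 from parent(i,d)
round 1: derive span(j,j) via R0 from parent(j,j)
round 2: derive span(a,a) via R1 from span(a,e), edge(e,a)
round 2: derive span(a,c) via R1 from span(a,e), edge(e,c)
round 2: derive span(a,i) via R1 from span(a,e), edge(e,i)
round 2: derive span(b,e) via R1 from span(b,g), edge(g,e)
round 2: derive span(b,i) via R1 from span(b,g), edge(g,i)
round 2: derive span(e,a) via R1 from span(e,j), edge(j,a)
round 2: derive span(e,g) via R1 from span(e,j), edge(j,g)
round 2: derive span(h,h) via R1 from span(h,c), edge(c,h)
round 2: derive span(j,a) via R1 from span(j,j), edge(j,a)
round 2: derive span(j,g) via R1 from span(j,j), edge(j,g)
round 3: derive span(a,h) via R1 from span(a,c), edge(c,h)
round 3: derive span(b,a) via R1 from span(b,e), edge(e,a)
round 3: derive span(b,c) via R1 from span(b,e), edge(e,c)
round 3: derive span(e,e) via R1 from span(e,g), edge(g,e)
round 3: derive span(h,a) via R1 from span(h,h), edge(h,a)
round 3: derive span(h,e) via R1 from span(h,h), edge(h,e)
round 3: derive span(j,e) via R1 from span(j,g), edge(g,e)
round 3: derive span(j,i) via R1 from span(j,g), edge(g,i)
round 4: derive span(b,h) via R1 from span(b,c), edge(c,h)
round 4: derive span(e,c) via R1 from span(e,e), edge(e,c)
round 4: derive span(h,i) via R1 from span(h,e), edge(e,i)
round 4: derive span(j,c) via R1 from span(j,e), edge(e,c)
round 5: derive span(e,h) via R1 from span(e,c), edge(c,h)
round 5: derive span(j,h) via R1 from span(j,c), edge(c,h)

no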